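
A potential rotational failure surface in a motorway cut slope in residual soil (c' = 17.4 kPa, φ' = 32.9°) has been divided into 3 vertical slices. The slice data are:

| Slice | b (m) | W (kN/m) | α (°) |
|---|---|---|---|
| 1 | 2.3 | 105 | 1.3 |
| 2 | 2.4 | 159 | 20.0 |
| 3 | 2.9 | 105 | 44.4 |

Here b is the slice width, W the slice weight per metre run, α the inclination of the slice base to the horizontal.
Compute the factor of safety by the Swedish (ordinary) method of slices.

Ordinary method of slices: FS = Σ[c'·Δl_i + (W_i cosα_i)·tanφ'] / Σ W_i sinα_i, with Δl_i = b_i / cosα_i.
Slice 1: Δl = 2.3/cos1.3° = 2.301 m; N'_1 = 105·cos1.3° = 105.0; c'Δl = 40.03; W sinα = 2.4
Slice 2: Δl = 2.4/cos20.0° = 2.554 m; N'_2 = 159·cos20.0° = 149.4; c'Δl = 44.44; W sinα = 54.4
Slice 3: Δl = 2.9/cos44.4° = 4.059 m; N'_3 = 105·cos44.4° = 75.0; c'Δl = 70.63; W sinα = 73.5
Σc'Δl = 155.1 kN/m; ΣN' = 329.4 kN/m; ΣW sinα = 130.2 kN/m
Resisting = 155.1 + 329.4·tan32.9° = 155.1 + 213.1 = 368.2 kN/m
FS = 368.2 / 130.2 = 2.827

FS = 2.83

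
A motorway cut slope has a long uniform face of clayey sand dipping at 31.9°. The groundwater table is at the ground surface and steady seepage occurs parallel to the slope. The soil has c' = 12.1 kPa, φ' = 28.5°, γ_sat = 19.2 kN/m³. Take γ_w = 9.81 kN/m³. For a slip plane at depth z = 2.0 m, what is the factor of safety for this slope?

With seepage parallel to the slope and the water table at the surface, the effective normal stress on the slip plane uses the buoyant unit weight γ' = γ_sat − γ_w while the driving shear stress uses γ_sat:
FS = [c' + γ' z cos²β tanφ'] / [γ_sat z sinβ cosβ]
γ' = 19.2 − 9.81 = 9.39 kN/m³
Numerator = 12.1 + 9.39·2.0·cos²31.9°·tan28.5° = 12.1 + 9.39·2.0·0.7208·0.5430 = 19.449 kPa
Denominator = 19.2·2.0·sin31.9°·cos31.9° = 19.2·2.0·0.5284·0.8490 = 17.227 kPa
FS = 19.449 / 17.227 = 1.129

FS = 1.13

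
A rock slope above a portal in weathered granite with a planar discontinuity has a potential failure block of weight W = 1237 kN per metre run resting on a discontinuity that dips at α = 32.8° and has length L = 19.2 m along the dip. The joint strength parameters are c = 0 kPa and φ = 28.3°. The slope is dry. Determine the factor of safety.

Resolving the block weight along and normal to the plane and applying the Mohr–Coulomb strength on the joint:
N' = W cosα = 1237·cos32.8° = 1039.8 kN/m
Driving force T = W sinα = 1237·sin32.8° = 670.1 kN/m
Resisting force R = c·L + N'·tanφ = 0·19.2 + 1039.8·tan28.3° = 0.0 + 559.9 = 559.9 kN/m
FS = R / T = 559.9 / 670.1 = 0.836

FS = 0.84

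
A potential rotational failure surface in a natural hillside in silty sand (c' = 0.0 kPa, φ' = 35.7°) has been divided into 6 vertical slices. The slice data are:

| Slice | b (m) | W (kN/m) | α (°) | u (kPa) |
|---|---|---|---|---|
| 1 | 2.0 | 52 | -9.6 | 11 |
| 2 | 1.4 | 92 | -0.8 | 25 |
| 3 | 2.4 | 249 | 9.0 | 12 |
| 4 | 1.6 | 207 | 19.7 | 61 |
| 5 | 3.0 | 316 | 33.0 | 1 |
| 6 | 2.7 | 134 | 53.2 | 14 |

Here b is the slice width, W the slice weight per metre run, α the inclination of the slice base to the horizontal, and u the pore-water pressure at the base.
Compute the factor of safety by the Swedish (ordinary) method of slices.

Ordinary method of slices: FS = Σ[c'·Δl_i + (W_i cosα_i − u_i·Δl_i)·tanφ'] / Σ W_i sinα_i, with Δl_i = b_i / cosα_i.
Slice 1: Δl = 2.0/cos(-9.6°) = 2.028 m; N'_1 = 52·cos(-9.6°) − 11·2.028 = 29.0; c'Δl = 0.00; W sinα = -8.7
Slice 2: Δl = 1.4/cos(-0.8°) = 1.400 m; N'_2 = 92·cos(-0.8°) − 25·1.400 = 57.0; c'Δl = 0.00; W sinα = -1.3
Slice 3: Δl = 2.4/cos9.0° = 2.430 m; N'_3 = 249·cos9.0° − 12·2.430 = 216.8; c'Δl = 0.00; W sinα = 39.0
Slice 4: Δl = 1.6/cos19.7° = 1.699 m; N'_4 = 207·cos19.7° − 61·1.699 = 91.2; c'Δl = 0.00; W sinα = 69.8
Slice 5: Δl = 3.0/cos33.0° = 3.577 m; N'_5 = 316·cos33.0° − 1·3.577 = 261.4; c'Δl = 0.00; W sinα = 172.1
Slice 6: Δl = 2.7/cos53.2° = 4.507 m; N'_6 = 134·cos53.2° − 14·4.507 = 17.2; c'Δl = 0.00; W sinα = 107.3
Σc'Δl = 0.0 kN/m; ΣN' = 672.5 kN/m; ΣW sinα = 378.2 kN/m
Resisting = 0.0 + 672.5·tan35.7° = 0.0 + 483.3 = 483.3 kN/m
FS = 483.3 / 378.2 = 1.278

FS = 1.28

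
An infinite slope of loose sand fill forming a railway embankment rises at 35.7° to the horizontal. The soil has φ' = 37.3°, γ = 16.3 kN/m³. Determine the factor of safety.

For a dry cohesionless infinite slope the factor of safety is FS = tanφ' / tanβ.
FS = tan37.3° / tan35.7° = 0.7618 / 0.7186 = 1.060

FS = 1.06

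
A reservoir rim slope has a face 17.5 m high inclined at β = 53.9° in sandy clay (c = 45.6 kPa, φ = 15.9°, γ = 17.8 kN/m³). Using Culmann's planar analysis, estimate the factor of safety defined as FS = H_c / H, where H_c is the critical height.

FS = 2.15

H_c = (4c/γ) · sinβ cosφ / [1 − cos(β − φ)]
    = (4·45.6/17.8) · sin53.9°·cos15.9° / [1 − cos38.0°]
    = 10.247 · 0.7771 / 0.2120 = 37.56 m
FS = H_c / H = 37.56 / 17.5 = 2.146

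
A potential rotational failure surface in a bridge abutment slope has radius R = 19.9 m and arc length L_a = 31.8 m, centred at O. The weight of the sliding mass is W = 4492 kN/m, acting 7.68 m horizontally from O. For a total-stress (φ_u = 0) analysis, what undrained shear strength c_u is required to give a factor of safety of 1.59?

FS = c_u·L_a·R / (W·d), so c_u = FS·W·d / (L_a·R).
c_u = 1.59·4492·7.68 / (31.80·19.9) = 54852.7 / 632.82 = 86.68 kPa

c_u = 86.7 kPa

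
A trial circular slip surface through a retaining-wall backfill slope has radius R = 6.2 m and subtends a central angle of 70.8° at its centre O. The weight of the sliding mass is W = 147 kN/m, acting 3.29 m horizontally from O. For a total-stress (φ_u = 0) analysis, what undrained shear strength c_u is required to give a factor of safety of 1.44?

FS = c_u·L_a·R / (W·d), so c_u = FS·W·d / (L_a·R).
Arc length L_a = R·θ = 6.2·(70.8°·π/180) = 6.2·1.2357 = 7.66 m
c_u = 1.44·147·3.29 / (7.66·6.2) = 696.4 / 47.50 = 14.66 kPa

c_u = 14.7 kPa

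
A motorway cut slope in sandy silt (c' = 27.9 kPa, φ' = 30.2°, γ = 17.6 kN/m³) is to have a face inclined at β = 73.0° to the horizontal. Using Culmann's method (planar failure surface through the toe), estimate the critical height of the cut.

Culmann's analysis gives the critical failure plane at α_cr = (β + φ')/2 = (73.0 + 30.2)/2 = 51.6°, and the critical height
H_c = (4c'/γ) · sinβ cosφ' / [1 − cos(β − φ')]
    = (4·27.9/17.6) · sin73.0°·cos30.2° / [1 − cos(42.8°)]
    = 6.341 · 0.9563·0.8643 / [1 − 0.7337]
    = 6.341 · 0.8265 / 0.2663
    = 19.68 m

H_c = 19.68 m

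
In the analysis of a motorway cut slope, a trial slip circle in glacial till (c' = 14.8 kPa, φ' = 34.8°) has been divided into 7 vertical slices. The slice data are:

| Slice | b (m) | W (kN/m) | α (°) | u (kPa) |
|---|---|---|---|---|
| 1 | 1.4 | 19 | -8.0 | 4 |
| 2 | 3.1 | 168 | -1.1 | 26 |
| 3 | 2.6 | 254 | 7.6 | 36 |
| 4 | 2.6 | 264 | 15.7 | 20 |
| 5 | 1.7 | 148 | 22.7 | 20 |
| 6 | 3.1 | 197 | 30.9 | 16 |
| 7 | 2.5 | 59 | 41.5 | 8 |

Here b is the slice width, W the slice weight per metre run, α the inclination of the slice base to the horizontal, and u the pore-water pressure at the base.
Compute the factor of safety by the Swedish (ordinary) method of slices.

Ordinary method of slices: FS = Σ[c'·Δl_i + (W_i cosα_i − u_i·Δl_i)·tanφ'] / Σ W_i sinα_i, with Δl_i = b_i / cosα_i.
Slice 1: Δl = 1.4/cos(-8.0°) = 1.414 m; N'_1 = 19·cos(-8.0°) − 4·1.414 = 13.2; c'Δl = 20.92; W sinα = -2.6
Slice 2: Δl = 3.1/cos(-1.1°) = 3.101 m; N'_2 = 168·cos(-1.1°) − 26·3.101 = 87.4; c'Δl = 45.89; W sinα = -3.2
Slice 3: Δl = 2.6/cos7.6° = 2.623 m; N'_3 = 254·cos7.6° − 36·2.623 = 157.3; c'Δl = 38.82; W sinα = 33.6
Slice 4: Δl = 2.6/cos15.7° = 2.701 m; N'_4 = 264·cos15.7° − 20·2.701 = 200.1; c'Δl = 39.97; W sinα = 71.4
Slice 5: Δl = 1.7/cos22.7° = 1.843 m; N'_5 = 148·cos22.7° − 20·1.843 = 99.7; c'Δl = 27.27; W sinα = 57.1
Slice 6: Δl = 3.1/cos30.9° = 3.613 m; N'_6 = 197·cos30.9° − 16·3.613 = 111.2; c'Δl = 53.47; W sinα = 101.2
Slice 7: Δl = 2.5/cos41.5° = 3.338 m; N'_7 = 59·cos41.5° − 8·3.338 = 17.5; c'Δl = 49.40; W sinα = 39.1
Σc'Δl = 275.7 kN/m; ΣN' = 686.4 kN/m; ΣW sinα = 296.5 kN/m
Resisting = 275.7 + 686.4·tan34.8° = 275.7 + 477.1 = 752.8 kN/m
FS = 752.8 / 296.5 = 2.539

FS = 2.54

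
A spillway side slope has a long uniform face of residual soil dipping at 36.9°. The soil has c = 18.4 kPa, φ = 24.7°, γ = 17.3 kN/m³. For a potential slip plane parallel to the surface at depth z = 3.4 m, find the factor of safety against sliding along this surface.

FS = 1.26

For an infinite slope with a slip plane parallel to the surface (no pore pressure): FS = [c + γz cos²β tanφ] / [γz sinβ cosβ].
γz = 17.3·3.4 = 58.82 kN/m²
Numerator = 18.4 + 58.82·cos²36.9°·tan24.7° = 18.4 + 58.82·0.6395·0.4599 = 35.701 kPa
Denominator = 58.82·sin36.9°·cos36.9° = 58.82·0.6004·0.7997 = 28.242 kPa
FS = 35.701 / 28.242 = 1.264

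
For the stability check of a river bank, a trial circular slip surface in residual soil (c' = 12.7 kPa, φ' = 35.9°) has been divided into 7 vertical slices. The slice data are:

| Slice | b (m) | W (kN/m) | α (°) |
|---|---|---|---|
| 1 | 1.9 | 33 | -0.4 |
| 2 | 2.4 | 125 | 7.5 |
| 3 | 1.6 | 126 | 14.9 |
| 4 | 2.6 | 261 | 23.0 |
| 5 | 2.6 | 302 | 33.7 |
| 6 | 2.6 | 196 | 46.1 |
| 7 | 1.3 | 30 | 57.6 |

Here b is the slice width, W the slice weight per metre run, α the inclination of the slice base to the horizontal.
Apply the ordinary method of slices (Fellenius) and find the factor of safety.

Ordinary method of slices: FS = Σ[c'·Δl_i + (W_i cosα_i)·tanφ'] / Σ W_i sinα_i, with Δl_i = b_i / cosα_i.
Slice 1: Δl = 1.9/cos(-0.4°) = 1.900 m; N'_1 = 33·cos(-0.4°) = 33.0; c'Δl = 24.13; W sinα = -0.2
Slice 2: Δl = 2.4/cos7.5° = 2.421 m; N'_2 = 125·cos7.5° = 123.9; c'Δl = 30.74; W sinα = 16.3
Slice 3: Δl = 1.6/cos14.9° = 1.656 m; N'_3 = 126·cos14.9° = 121.8; c'Δl = 21.03; W sinα = 32.4
Slice 4: Δl = 2.6/cos23.0° = 2.825 m; N'_4 = 261·cos23.0° = 240.3; c'Δl = 35.87; W sinα = 102.0
Slice 5: Δl = 2.6/cos33.7° = 3.125 m; N'_5 = 302·cos33.7° = 251.3; c'Δl = 39.69; W sinα = 167.6
Slice 6: Δl = 2.6/cos46.1° = 3.750 m; N'_6 = 196·cos46.1° = 135.9; c'Δl = 47.62; W sinα = 141.2
Slice 7: Δl = 1.3/cos57.6° = 2.426 m; N'_7 = 30·cos57.6° = 16.1; c'Δl = 30.81; W sinα = 25.3
Σc'Δl = 229.9 kN/m; ΣN' = 922.2 kN/m; ΣW sinα = 484.6 kN/m
Resisting = 229.9 + 922.2·tan35.9° = 229.9 + 667.5 = 897.4 kN/m
FS = 897.4 / 484.6 = 1.852

FS = 1.85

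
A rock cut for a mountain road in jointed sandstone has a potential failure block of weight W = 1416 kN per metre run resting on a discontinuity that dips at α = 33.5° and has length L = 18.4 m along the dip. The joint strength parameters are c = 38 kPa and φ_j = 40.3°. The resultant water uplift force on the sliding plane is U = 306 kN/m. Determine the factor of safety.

FS = 1.84

Resolving the block weight along and normal to the plane and applying the Mohr–Coulomb strength on the joint:
N' = W cosα − U = 1416·cos33.5° − 306 = 874.8 kN/m
Driving force T = W sinα = 1416·sin33.5° = 781.5 kN/m
Resisting force R = c·L + N'·tanφ_j = 38·18.4 + 874.8·tan40.3° = 699.2 + 741.9 = 1441.1 kN/m
FS = R / T = 1441.1 / 781.5 = 1.844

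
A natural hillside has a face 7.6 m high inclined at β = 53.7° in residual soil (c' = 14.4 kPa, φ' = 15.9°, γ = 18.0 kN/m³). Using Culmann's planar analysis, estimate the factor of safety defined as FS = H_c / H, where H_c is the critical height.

H_c = (4c'/γ) · sinβ cosφ' / [1 − cos(β − φ')]
    = (4·14.4/18.0) · sin53.7°·cos15.9° / [1 − cos37.8°]
    = 3.200 · 0.7751 / 0.2098 = 11.82 m
FS = H_c / H = 11.82 / 7.6 = 1.555

FS = 1.56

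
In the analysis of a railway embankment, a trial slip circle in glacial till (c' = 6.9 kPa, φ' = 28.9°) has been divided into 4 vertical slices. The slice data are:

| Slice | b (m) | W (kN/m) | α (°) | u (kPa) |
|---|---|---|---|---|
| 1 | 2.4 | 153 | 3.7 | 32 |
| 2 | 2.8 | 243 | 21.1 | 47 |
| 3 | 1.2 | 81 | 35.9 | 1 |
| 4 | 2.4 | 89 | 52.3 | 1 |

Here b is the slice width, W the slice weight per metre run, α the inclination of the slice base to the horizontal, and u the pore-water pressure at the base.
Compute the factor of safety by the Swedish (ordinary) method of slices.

FS = 1.05

Ordinary method of slices: FS = Σ[c'·Δl_i + (W_i cosα_i − u_i·Δl_i)·tanφ'] / Σ W_i sinα_i, with Δl_i = b_i / cosα_i.
Slice 1: Δl = 2.4/cos3.7° = 2.405 m; N'_1 = 153·cos3.7° − 32·2.405 = 75.7; c'Δl = 16.59; W sinα = 9.9
Slice 2: Δl = 2.8/cos21.1° = 3.001 m; N'_2 = 243·cos21.1° − 47·3.001 = 85.7; c'Δl = 20.71; W sinα = 87.5
Slice 3: Δl = 1.2/cos35.9° = 1.481 m; N'_3 = 81·cos35.9° − 1·1.481 = 64.1; c'Δl = 10.22; W sinα = 47.5
Slice 4: Δl = 2.4/cos52.3° = 3.925 m; N'_4 = 89·cos52.3° − 1·3.925 = 50.5; c'Δl = 27.08; W sinα = 70.4
Σc'Δl = 74.6 kN/m; ΣN' = 276.0 kN/m; ΣW sinα = 215.3 kN/m
Resisting = 74.6 + 276.0·tan28.9° = 74.6 + 152.4 = 227.0 kN/m
FS = 227.0 / 215.3 = 1.054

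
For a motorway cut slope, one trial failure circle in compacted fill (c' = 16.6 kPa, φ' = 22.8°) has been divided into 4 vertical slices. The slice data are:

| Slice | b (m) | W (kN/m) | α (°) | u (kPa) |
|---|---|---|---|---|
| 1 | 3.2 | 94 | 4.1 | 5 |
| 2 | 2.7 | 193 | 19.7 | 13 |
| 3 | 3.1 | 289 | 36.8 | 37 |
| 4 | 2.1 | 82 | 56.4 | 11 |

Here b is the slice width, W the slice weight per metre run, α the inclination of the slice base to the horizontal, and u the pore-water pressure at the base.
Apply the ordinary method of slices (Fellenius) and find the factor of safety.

FS = 1.15

Ordinary method of slices: FS = Σ[c'·Δl_i + (W_i cosα_i − u_i·Δl_i)·tanφ'] / Σ W_i sinα_i, with Δl_i = b_i / cosα_i.
Slice 1: Δl = 3.2/cos4.1° = 3.208 m; N'_1 = 94·cos4.1° − 5·3.208 = 77.7; c'Δl = 53.26; W sinα = 6.7
Slice 2: Δl = 2.7/cos19.7° = 2.868 m; N'_2 = 193·cos19.7° − 13·2.868 = 144.4; c'Δl = 47.61; W sinα = 65.1
Slice 3: Δl = 3.1/cos36.8° = 3.871 m; N'_3 = 289·cos36.8° − 37·3.871 = 88.2; c'Δl = 64.27; W sinα = 173.1
Slice 4: Δl = 2.1/cos56.4° = 3.795 m; N'_4 = 82·cos56.4° − 11·3.795 = 3.6; c'Δl = 62.99; W sinα = 68.3
Σc'Δl = 228.1 kN/m; ΣN' = 313.9 kN/m; ΣW sinα = 313.2 kN/m
Resisting = 228.1 + 313.9·tan22.8° = 228.1 + 132.0 = 360.1 kN/m
FS = 360.1 / 313.2 = 1.150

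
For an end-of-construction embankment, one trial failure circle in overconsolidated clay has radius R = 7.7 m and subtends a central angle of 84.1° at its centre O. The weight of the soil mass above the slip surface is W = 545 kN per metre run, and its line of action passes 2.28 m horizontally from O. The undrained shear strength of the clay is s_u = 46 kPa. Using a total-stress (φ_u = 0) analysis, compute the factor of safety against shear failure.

Taking moments about the centre O, the resisting moment is provided by the undrained shear strength acting along the arc:
Arc length L_a = R·θ = 7.7·(84.1°·π/180) = 7.7·1.4678 = 11.30 m
M_R = s_u·L_a·R = 46·11.30·7.7 = 4003.2 kN·m/m
M_D = W·d = 545·2.28 = 1242.6 kN·m/m
FS = M_R / M_D = 4003.2 / 1242.6 = 3.222

FS = 3.22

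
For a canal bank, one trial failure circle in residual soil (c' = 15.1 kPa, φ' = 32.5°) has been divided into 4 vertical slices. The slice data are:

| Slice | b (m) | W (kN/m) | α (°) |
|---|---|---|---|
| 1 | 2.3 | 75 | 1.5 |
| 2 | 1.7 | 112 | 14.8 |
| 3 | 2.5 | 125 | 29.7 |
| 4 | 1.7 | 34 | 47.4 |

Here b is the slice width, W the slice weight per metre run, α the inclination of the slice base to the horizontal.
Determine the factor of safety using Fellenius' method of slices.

Ordinary method of slices: FS = Σ[c'·Δl_i + (W_i cosα_i)·tanφ'] / Σ W_i sinα_i, with Δl_i = b_i / cosα_i.
Slice 1: Δl = 2.3/cos1.5° = 2.301 m; N'_1 = 75·cos1.5° = 75.0; c'Δl = 34.74; W sinα = 2.0
Slice 2: Δl = 1.7/cos14.8° = 1.758 m; N'_2 = 112·cos14.8° = 108.3; c'Δl = 26.55; W sinα = 28.6
Slice 3: Δl = 2.5/cos29.7° = 2.878 m; N'_3 = 125·cos29.7° = 108.6; c'Δl = 43.46; W sinα = 61.9
Slice 4: Δl = 1.7/cos47.4° = 2.512 m; N'_4 = 34·cos47.4° = 23.0; c'Δl = 37.92; W sinα = 25.0
Σc'Δl = 142.7 kN/m; ΣN' = 314.9 kN/m; ΣW sinα = 117.5 kN/m
Resisting = 142.7 + 314.9·tan32.5° = 142.7 + 200.6 = 343.3 kN/m
FS = 343.3 / 117.5 = 2.921

FS = 2.92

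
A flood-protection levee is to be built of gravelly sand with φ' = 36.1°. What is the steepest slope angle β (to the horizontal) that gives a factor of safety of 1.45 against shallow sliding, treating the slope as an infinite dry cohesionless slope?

β = 26.7°

For an infinite dry cohesionless slope FS = tanφ'/tanβ, so tanβ = tanφ' / FS.
tanβ = tan36.1° / 1.45 = 0.7292 / 1.45 = 0.5029
β = arctan(0.5029) = 26.70°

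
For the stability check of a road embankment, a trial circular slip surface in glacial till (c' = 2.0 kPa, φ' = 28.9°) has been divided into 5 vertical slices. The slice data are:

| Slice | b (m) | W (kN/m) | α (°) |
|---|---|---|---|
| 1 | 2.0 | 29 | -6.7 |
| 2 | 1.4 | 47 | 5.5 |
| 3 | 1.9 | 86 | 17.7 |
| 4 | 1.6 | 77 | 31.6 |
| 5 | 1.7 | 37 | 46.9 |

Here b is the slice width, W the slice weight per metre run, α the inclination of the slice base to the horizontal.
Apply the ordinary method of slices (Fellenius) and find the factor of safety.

FS = 1.66

Ordinary method of slices: FS = Σ[c'·Δl_i + (W_i cosα_i)·tanφ'] / Σ W_i sinα_i, with Δl_i = b_i / cosα_i.
Slice 1: Δl = 2.0/cos(-6.7°) = 2.014 m; N'_1 = 29·cos(-6.7°) = 28.8; c'Δl = 4.03; W sinα = -3.4
Slice 2: Δl = 1.4/cos5.5° = 1.406 m; N'_2 = 47·cos5.5° = 46.8; c'Δl = 2.81; W sinα = 4.5
Slice 3: Δl = 1.9/cos17.7° = 1.994 m; N'_3 = 86·cos17.7° = 81.9; c'Δl = 3.99; W sinα = 26.1
Slice 4: Δl = 1.6/cos31.6° = 1.879 m; N'_4 = 77·cos31.6° = 65.6; c'Δl = 3.76; W sinα = 40.3
Slice 5: Δl = 1.7/cos46.9° = 2.488 m; N'_5 = 37·cos46.9° = 25.3; c'Δl = 4.98; W sinα = 27.0
Σc'Δl = 19.6 kN/m; ΣN' = 248.4 kN/m; ΣW sinα = 94.6 kN/m
Resisting = 19.6 + 248.4·tan28.9° = 19.6 + 137.1 = 156.7 kN/m
FS = 156.7 / 94.6 = 1.656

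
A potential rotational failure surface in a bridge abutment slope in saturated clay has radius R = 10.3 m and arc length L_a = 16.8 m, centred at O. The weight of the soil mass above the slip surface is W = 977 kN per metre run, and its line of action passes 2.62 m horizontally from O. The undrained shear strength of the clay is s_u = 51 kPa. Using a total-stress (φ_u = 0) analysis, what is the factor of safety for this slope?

FS = 3.45

Taking moments about the centre O, the resisting moment is provided by the undrained shear strength acting along the arc:
M_R = s_u·L_a·R = 51·16.80·10.3 = 8825.0 kN·m/m
M_D = W·d = 977·2.62 = 2559.7 kN·m/m
FS = M_R / M_D = 8825.0 / 2559.7 = 3.448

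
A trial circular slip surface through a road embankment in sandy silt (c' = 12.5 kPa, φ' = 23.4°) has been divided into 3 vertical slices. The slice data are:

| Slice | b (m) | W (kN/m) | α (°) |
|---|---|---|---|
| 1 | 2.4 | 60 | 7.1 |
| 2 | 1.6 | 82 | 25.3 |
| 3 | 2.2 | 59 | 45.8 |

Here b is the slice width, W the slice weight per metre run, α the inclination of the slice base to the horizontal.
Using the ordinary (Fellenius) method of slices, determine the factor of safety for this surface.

FS = 1.98

Ordinary method of slices: FS = Σ[c'·Δl_i + (W_i cosα_i)·tanφ'] / Σ W_i sinα_i, with Δl_i = b_i / cosα_i.
Slice 1: Δl = 2.4/cos7.1° = 2.419 m; N'_1 = 60·cos7.1° = 59.5; c'Δl = 30.23; W sinα = 7.4
Slice 2: Δl = 1.6/cos25.3° = 1.770 m; N'_2 = 82·cos25.3° = 74.1; c'Δl = 22.12; W sinα = 35.0
Slice 3: Δl = 2.2/cos45.8° = 3.156 m; N'_3 = 59·cos45.8° = 41.1; c'Δl = 39.45; W sinα = 42.3
Σc'Δl = 91.8 kN/m; ΣN' = 174.8 kN/m; ΣW sinα = 84.8 kN/m
Resisting = 91.8 + 174.8·tan23.4° = 91.8 + 75.6 = 167.4 kN/m
FS = 167.4 / 84.8 = 1.976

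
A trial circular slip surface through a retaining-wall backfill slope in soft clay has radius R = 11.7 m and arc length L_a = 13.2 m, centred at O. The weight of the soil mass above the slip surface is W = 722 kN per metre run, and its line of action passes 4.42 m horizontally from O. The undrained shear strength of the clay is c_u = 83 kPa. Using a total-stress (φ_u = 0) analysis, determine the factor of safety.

FS = 4.02

Taking moments about the centre O, the resisting moment is provided by the undrained shear strength acting along the arc:
M_R = c_u·L_a·R = 83·13.20·11.7 = 12818.5 kN·m/m
M_D = W·d = 722·4.42 = 3191.2 kN·m/m
FS = M_R / M_D = 12818.5 / 3191.2 = 4.017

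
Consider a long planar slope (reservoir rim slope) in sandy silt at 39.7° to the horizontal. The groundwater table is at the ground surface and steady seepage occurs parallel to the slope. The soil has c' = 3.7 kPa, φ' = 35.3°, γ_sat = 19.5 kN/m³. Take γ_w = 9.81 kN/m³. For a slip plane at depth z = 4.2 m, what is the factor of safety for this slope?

With seepage parallel to the slope and the water table at the surface, the effective normal stress on the slip plane uses the buoyant unit weight γ' = γ_sat − γ_w while the driving shear stress uses γ_sat:
FS = [c' + γ' z cos²β tanφ'] / [γ_sat z sinβ cosβ]
γ' = 19.5 − 9.81 = 9.69 kN/m³
Numerator = 3.7 + 9.69·4.2·cos²39.7°·tan35.3° = 3.7 + 9.69·4.2·0.5920·0.7080 = 20.758 kPa
Denominator = 19.5·4.2·sin39.7°·cos39.7° = 19.5·4.2·0.6388·0.7694 = 40.251 kPa
FS = 20.758 / 40.251 = 0.516

FS = 0.52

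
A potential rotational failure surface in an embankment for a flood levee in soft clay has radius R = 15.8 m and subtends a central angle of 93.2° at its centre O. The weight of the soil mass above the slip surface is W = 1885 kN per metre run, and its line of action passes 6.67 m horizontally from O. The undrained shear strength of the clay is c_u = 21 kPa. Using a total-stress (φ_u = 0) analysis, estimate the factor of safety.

Taking moments about the centre O, the resisting moment is provided by the undrained shear strength acting along the arc:
Arc length L_a = R·θ = 15.8·(93.2°·π/180) = 15.8·1.6266 = 25.70 m
M_R = c_u·L_a·R = 21·25.70·15.8 = 8527.6 kN·m/m
M_D = W·d = 1885·6.67 = 12573.0 kN·m/m
FS = M_R / M_D = 8527.6 / 12573.0 = 0.678

FS = 0.68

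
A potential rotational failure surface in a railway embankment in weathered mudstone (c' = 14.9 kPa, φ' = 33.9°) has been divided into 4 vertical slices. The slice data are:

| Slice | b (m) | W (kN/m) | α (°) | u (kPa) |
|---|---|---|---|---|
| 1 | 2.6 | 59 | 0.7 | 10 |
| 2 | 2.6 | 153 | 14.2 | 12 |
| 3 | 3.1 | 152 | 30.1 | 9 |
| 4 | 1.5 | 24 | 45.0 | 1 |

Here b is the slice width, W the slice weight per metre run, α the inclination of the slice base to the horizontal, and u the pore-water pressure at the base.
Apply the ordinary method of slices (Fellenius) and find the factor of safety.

Ordinary method of slices: FS = Σ[c'·Δl_i + (W_i cosα_i − u_i·Δl_i)·tanφ'] / Σ W_i sinα_i, with Δl_i = b_i / cosα_i.
Slice 1: Δl = 2.6/cos0.7° = 2.600 m; N'_1 = 59·cos0.7° − 10·2.600 = 33.0; c'Δl = 38.74; W sinα = 0.7
Slice 2: Δl = 2.6/cos14.2° = 2.682 m; N'_2 = 153·cos14.2° − 12·2.682 = 116.1; c'Δl = 39.96; W sinα = 37.5
Slice 3: Δl = 3.1/cos30.1° = 3.583 m; N'_3 = 152·cos30.1° − 9·3.583 = 99.3; c'Δl = 53.39; W sinα = 76.2
Slice 4: Δl = 1.5/cos45.0° = 2.121 m; N'_4 = 24·cos45.0° − 1·2.121 = 14.8; c'Δl = 31.61; W sinα = 17.0
Σc'Δl = 163.7 kN/m; ΣN' = 263.2 kN/m; ΣW sinα = 131.5 kN/m
Resisting = 163.7 + 263.2·tan33.9° = 163.7 + 176.9 = 340.6 kN/m
FS = 340.6 / 131.5 = 2.591

FS = 2.59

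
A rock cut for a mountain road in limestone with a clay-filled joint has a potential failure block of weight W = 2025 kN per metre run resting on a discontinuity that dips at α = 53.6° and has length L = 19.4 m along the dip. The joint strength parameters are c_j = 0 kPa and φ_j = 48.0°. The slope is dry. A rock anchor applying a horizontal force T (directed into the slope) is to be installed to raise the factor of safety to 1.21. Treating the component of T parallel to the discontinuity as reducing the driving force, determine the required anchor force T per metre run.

Resolving forces along and normal to the sliding plane, with the horizontal anchor force T adding T·sinα to the effective normal force and T·cosα acting up the plane against the driving force:
FS = [c_jL + (W cosα + T sinα) tanφ_j] / [W sinα − T cosα]
Without the anchor: N' = 1201.7 kN/m, driving T_d = 1629.9 kN/m, resisting R = 0·19.4 + 1201.7·tan48.0° = 1334.6 kN/m, FS = 0.82.
Setting FS = 1.21 and solving for T:
1.21·(1629.9 − T cos53.6°) = 1334.6 + T sin53.6°·tan48.0°
T·(sin53.6°·tan48.0° + 1.21·cos53.6°) = 1.21·1629.9 − 1334.6
T·(0.8049·1.1106 + 1.21·0.5934) = 1972.2 − 1334.6 = 637.6
T·1.6120 = 637.6
T = 395.5 kN/m

T = 396 kN/m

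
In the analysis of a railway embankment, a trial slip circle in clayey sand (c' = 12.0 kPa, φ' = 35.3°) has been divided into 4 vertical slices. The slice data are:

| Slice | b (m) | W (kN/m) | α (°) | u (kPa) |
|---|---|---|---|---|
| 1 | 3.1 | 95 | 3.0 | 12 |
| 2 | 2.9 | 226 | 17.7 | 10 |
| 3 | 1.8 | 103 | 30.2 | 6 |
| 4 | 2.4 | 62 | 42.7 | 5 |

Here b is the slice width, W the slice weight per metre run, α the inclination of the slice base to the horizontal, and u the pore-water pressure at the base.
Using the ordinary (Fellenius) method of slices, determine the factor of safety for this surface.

Ordinary method of slices: FS = Σ[c'·Δl_i + (W_i cosα_i − u_i·Δl_i)·tanφ'] / Σ W_i sinα_i, with Δl_i = b_i / cosα_i.
Slice 1: Δl = 3.1/cos3.0° = 3.104 m; N'_1 = 95·cos3.0° − 12·3.104 = 57.6; c'Δl = 37.25; W sinα = 5.0
Slice 2: Δl = 2.9/cos17.7° = 3.044 m; N'_2 = 226·cos17.7° − 10·3.044 = 184.9; c'Δl = 36.53; W sinα = 68.7
Slice 3: Δl = 1.8/cos30.2° = 2.083 m; N'_3 = 103·cos30.2° − 6·2.083 = 76.5; c'Δl = 24.99; W sinα = 51.8
Slice 4: Δl = 2.4/cos42.7° = 3.266 m; N'_4 = 62·cos42.7° − 5·3.266 = 29.2; c'Δl = 39.19; W sinα = 42.0
Σc'Δl = 138.0 kN/m; ΣN' = 348.2 kN/m; ΣW sinα = 167.5 kN/m
Resisting = 138.0 + 348.2·tan35.3° = 138.0 + 246.6 = 384.5 kN/m
FS = 384.5 / 167.5 = 2.295

FS = 2.30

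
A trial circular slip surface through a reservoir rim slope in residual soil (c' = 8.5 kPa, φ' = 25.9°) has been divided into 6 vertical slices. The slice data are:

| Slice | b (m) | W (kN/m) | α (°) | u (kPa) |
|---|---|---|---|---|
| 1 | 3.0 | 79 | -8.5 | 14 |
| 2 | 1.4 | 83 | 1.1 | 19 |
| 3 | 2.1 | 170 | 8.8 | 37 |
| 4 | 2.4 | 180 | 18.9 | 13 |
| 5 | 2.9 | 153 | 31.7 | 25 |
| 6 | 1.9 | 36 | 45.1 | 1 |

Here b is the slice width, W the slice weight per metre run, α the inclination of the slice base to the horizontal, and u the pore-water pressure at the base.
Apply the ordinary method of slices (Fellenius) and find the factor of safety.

Ordinary method of slices: FS = Σ[c'·Δl_i + (W_i cosα_i − u_i·Δl_i)·tanφ'] / Σ W_i sinα_i, with Δl_i = b_i / cosα_i.
Slice 1: Δl = 3.0/cos(-8.5°) = 3.033 m; N'_1 = 79·cos(-8.5°) − 14·3.033 = 35.7; c'Δl = 25.78; W sinα = -11.7
Slice 2: Δl = 1.4/cos1.1° = 1.400 m; N'_2 = 83·cos1.1° − 19·1.400 = 56.4; c'Δl = 11.90; W sinα = 1.6
Slice 3: Δl = 2.1/cos8.8° = 2.125 m; N'_3 = 170·cos8.8° − 37·2.125 = 89.4; c'Δl = 18.06; W sinα = 26.0
Slice 4: Δl = 2.4/cos18.9° = 2.537 m; N'_4 = 180·cos18.9° − 13·2.537 = 137.3; c'Δl = 21.56; W sinα = 58.3
Slice 5: Δl = 2.9/cos31.7° = 3.409 m; N'_5 = 153·cos31.7° − 25·3.409 = 45.0; c'Δl = 28.97; W sinα = 80.4
Slice 6: Δl = 1.9/cos45.1° = 2.692 m; N'_6 = 36·cos45.1° − 1·2.692 = 22.7; c'Δl = 22.88; W sinα = 25.5
Σc'Δl = 129.2 kN/m; ΣN' = 386.4 kN/m; ΣW sinα = 180.1 kN/m
Resisting = 129.2 + 386.4·tan25.9° = 129.2 + 187.6 = 316.8 kN/m
FS = 316.8 / 180.1 = 1.759

FS = 1.76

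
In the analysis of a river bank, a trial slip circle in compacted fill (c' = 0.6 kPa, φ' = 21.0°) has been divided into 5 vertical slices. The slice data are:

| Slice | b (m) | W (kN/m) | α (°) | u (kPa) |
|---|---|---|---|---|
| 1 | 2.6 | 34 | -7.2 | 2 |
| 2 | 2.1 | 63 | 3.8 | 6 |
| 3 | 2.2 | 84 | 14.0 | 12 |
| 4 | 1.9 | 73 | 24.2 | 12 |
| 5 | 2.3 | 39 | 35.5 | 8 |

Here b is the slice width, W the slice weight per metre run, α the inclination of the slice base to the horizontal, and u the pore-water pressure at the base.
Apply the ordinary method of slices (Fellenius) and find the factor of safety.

FS = 1.07

Ordinary method of slices: FS = Σ[c'·Δl_i + (W_i cosα_i − u_i·Δl_i)·tanφ'] / Σ W_i sinα_i, with Δl_i = b_i / cosα_i.
Slice 1: Δl = 2.6/cos(-7.2°) = 2.621 m; N'_1 = 34·cos(-7.2°) − 2·2.621 = 28.5; c'Δl = 1.57; W sinα = -4.3
Slice 2: Δl = 2.1/cos3.8° = 2.105 m; N'_2 = 63·cos3.8° − 6·2.105 = 50.2; c'Δl = 1.26; W sinα = 4.2
Slice 3: Δl = 2.2/cos14.0° = 2.267 m; N'_3 = 84·cos14.0° − 12·2.267 = 54.3; c'Δl = 1.36; W sinα = 20.3
Slice 4: Δl = 1.9/cos24.2° = 2.083 m; N'_4 = 73·cos24.2° − 12·2.083 = 41.6; c'Δl = 1.25; W sinα = 29.9
Slice 5: Δl = 2.3/cos35.5° = 2.825 m; N'_5 = 39·cos35.5° − 8·2.825 = 9.1; c'Δl = 1.70; W sinα = 22.6
Σc'Δl = 7.1 kN/m; ΣN' = 183.8 kN/m; ΣW sinα = 72.8 kN/m
Resisting = 7.1 + 183.8·tan21.0° = 7.1 + 70.5 = 77.7 kN/m
FS = 77.7 / 72.8 = 1.067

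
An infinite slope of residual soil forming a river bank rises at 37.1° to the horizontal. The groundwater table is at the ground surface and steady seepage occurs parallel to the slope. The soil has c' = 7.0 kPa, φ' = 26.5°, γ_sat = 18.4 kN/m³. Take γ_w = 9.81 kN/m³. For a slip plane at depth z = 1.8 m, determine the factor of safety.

With seepage parallel to the slope and the water table at the surface, the effective normal stress on the slip plane uses the buoyant unit weight γ' = γ_sat − γ_w while the driving shear stress uses γ_sat:
FS = [c' + γ' z cos²β tanφ'] / [γ_sat z sinβ cosβ]
γ' = 18.4 − 9.81 = 8.59 kN/m³
Numerator = 7.0 + 8.59·1.8·cos²37.1°·tan26.5° = 7.0 + 8.59·1.8·0.6361·0.4986 = 11.904 kPa
Denominator = 18.4·1.8·sin37.1°·cos37.1° = 18.4·1.8·0.6032·0.7976 = 15.934 kPa
FS = 11.904 / 15.934 = 0.747

FS = 0.75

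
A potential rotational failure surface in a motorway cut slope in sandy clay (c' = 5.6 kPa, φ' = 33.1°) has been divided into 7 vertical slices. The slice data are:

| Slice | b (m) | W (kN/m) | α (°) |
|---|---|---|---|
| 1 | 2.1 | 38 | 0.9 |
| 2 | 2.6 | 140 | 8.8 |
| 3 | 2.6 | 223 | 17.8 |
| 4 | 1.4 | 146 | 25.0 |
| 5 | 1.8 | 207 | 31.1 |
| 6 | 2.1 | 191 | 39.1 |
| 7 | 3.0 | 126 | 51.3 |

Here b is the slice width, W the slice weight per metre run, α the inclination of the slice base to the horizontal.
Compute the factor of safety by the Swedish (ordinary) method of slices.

FS = 1.48

Ordinary method of slices: FS = Σ[c'·Δl_i + (W_i cosα_i)·tanφ'] / Σ W_i sinα_i, with Δl_i = b_i / cosα_i.
Slice 1: Δl = 2.1/cos0.9° = 2.100 m; N'_1 = 38·cos0.9° = 38.0; c'Δl = 11.76; W sinα = 0.6
Slice 2: Δl = 2.6/cos8.8° = 2.631 m; N'_2 = 140·cos8.8° = 138.4; c'Δl = 14.73; W sinα = 21.4
Slice 3: Δl = 2.6/cos17.8° = 2.731 m; N'_3 = 223·cos17.8° = 212.3; c'Δl = 15.29; W sinα = 68.2
Slice 4: Δl = 1.4/cos25.0° = 1.545 m; N'_4 = 146·cos25.0° = 132.3; c'Δl = 8.65; W sinα = 61.7
Slice 5: Δl = 1.8/cos31.1° = 2.102 m; N'_5 = 207·cos31.1° = 177.2; c'Δl = 11.77; W sinα = 106.9
Slice 6: Δl = 2.1/cos39.1° = 2.706 m; N'_6 = 191·cos39.1° = 148.2; c'Δl = 15.15; W sinα = 120.5
Slice 7: Δl = 3.0/cos51.3° = 4.798 m; N'_7 = 126·cos51.3° = 78.8; c'Δl = 26.87; W sinα = 98.3
Σc'Δl = 104.2 kN/m; ΣN' = 925.2 kN/m; ΣW sinα = 477.6 kN/m
Resisting = 104.2 + 925.2·tan33.1° = 104.2 + 603.2 = 707.4 kN/m
FS = 707.4 / 477.6 = 1.481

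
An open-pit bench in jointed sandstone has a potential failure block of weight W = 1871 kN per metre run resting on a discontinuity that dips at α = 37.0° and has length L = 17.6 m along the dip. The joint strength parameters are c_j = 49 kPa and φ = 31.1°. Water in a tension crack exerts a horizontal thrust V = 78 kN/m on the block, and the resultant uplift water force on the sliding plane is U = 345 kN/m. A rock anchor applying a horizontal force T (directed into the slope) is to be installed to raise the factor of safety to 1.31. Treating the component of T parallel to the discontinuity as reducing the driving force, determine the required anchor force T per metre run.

T = 21 kN/m

Resolving forces along and normal to the sliding plane, with the horizontal anchor force T adding T·sinα to the effective normal force and T·cosα acting up the plane against the driving force:
FS = [c_jL + (W cosα − U − V sinα + T sinα) tanφ] / [W sinα + V cosα − T cosα]
Without the anchor: N' = 1102.3 kN/m, driving T_d = 1188.3 kN/m, resisting R = 49·17.6 + 1102.3·tan31.1° = 1527.4 kN/m, FS = 1.29.
Setting FS = 1.31 and solving for T:
1.31·(1188.3 − T cos37.0°) = 1527.4 + T sin37.0°·tan31.1°
T·(sin37.0°·tan31.1° + 1.31·cos37.0°) = 1.31·1188.3 − 1527.4
T·(0.6018·0.6032 + 1.31·0.7986) = 1556.7 − 1527.4 = 29.3
T·1.4093 = 29.3
T = 20.8 kN/m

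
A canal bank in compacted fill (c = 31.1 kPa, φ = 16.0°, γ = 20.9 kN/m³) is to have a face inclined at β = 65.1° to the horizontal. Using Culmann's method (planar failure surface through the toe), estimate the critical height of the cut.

Culmann's analysis gives the critical failure plane at α_cr = (β + φ)/2 = (65.1 + 16.0)/2 = 40.5°, and the critical height
H_c = (4c/γ) · sinβ cosφ / [1 − cos(β − φ)]
    = (4·31.1/20.9) · sin65.1°·cos16.0° / [1 − cos(49.1°)]
    = 5.952 · 0.9070·0.9613 / [1 − 0.6547]
    = 5.952 · 0.8719 / 0.3453
    = 15.03 m

H_c = 15.03 m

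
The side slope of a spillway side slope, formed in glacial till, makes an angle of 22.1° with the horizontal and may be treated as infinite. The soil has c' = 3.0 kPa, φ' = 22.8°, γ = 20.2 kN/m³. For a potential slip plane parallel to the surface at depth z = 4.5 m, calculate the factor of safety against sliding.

FS = 1.13

For an infinite slope with a slip plane parallel to the surface (no pore pressure): FS = [c' + γz cos²β tanφ'] / [γz sinβ cosβ].
γz = 20.2·4.5 = 90.90 kN/m²
Numerator = 3.0 + 90.90·cos²22.1°·tan22.8° = 3.0 + 90.90·0.8585·0.4204 = 35.802 kPa
Denominator = 90.90·sin22.1°·cos22.1° = 90.90·0.3762·0.9265 = 31.686 kPa
FS = 35.802 / 31.686 = 1.130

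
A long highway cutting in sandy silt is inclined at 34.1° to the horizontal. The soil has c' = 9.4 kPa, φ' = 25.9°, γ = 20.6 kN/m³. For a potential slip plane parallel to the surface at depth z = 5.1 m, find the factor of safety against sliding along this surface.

FS = 0.91

For an infinite slope with a slip plane parallel to the surface (no pore pressure): FS = [c' + γz cos²β tanφ'] / [γz sinβ cosβ].
γz = 20.6·5.1 = 105.06 kN/m²
Numerator = 9.4 + 105.06·cos²34.1°·tan25.9° = 9.4 + 105.06·0.6857·0.4856 = 44.380 kPa
Denominator = 105.06·sin34.1°·cos34.1° = 105.06·0.5606·0.8281 = 48.773 kPa
FS = 44.380 / 48.773 = 0.910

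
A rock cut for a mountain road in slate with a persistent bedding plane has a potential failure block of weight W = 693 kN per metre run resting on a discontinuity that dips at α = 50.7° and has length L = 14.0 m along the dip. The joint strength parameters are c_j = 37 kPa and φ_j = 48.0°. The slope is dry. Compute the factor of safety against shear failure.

FS = 1.87

Resolving the block weight along and normal to the plane and applying the Mohr–Coulomb strength on the joint:
N' = W cosα = 693·cos50.7° = 438.9 kN/m
Driving force T = W sinα = 693·sin50.7° = 536.3 kN/m
Resisting force R = c_j·L + N'·tanφ_j = 37·14.0 + 438.9·tan48.0° = 518.0 + 487.5 = 1005.5 kN/m
FS = R / T = 1005.5 / 536.3 = 1.875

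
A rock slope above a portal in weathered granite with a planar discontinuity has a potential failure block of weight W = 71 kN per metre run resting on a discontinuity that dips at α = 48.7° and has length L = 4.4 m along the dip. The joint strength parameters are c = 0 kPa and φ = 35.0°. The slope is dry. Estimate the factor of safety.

Resolving the block weight along and normal to the plane and applying the Mohr–Coulomb strength on the joint:
N' = W cosα = 71·cos48.7° = 46.9 kN/m
Driving force T = W sinα = 71·sin48.7° = 53.3 kN/m
Resisting force R = c·L + N'·tanφ = 0·4.4 + 46.9·tan35.0° = 0.0 + 32.8 = 32.8 kN/m
FS = R / T = 32.8 / 53.3 = 0.615

FS = 0.62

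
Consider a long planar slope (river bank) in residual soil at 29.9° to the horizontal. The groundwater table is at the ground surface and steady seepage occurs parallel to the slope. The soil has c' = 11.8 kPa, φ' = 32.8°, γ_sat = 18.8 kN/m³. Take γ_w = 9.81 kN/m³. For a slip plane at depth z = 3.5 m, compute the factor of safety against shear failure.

With seepage parallel to the slope and the water table at the surface, the effective normal stress on the slip plane uses the buoyant unit weight γ' = γ_sat − γ_w while the driving shear stress uses γ_sat:
FS = [c' + γ' z cos²β tanφ'] / [γ_sat z sinβ cosβ]
γ' = 18.8 − 9.81 = 8.99 kN/m³
Numerator = 11.8 + 8.99·3.5·cos²29.9°·tan32.8° = 11.8 + 8.99·3.5·0.7515·0.6445 = 27.039 kPa
Denominator = 18.8·3.5·sin29.9°·cos29.9° = 18.8·3.5·0.4985·0.8669 = 28.435 kPa
FS = 27.039 / 28.435 = 0.951

FS = 0.95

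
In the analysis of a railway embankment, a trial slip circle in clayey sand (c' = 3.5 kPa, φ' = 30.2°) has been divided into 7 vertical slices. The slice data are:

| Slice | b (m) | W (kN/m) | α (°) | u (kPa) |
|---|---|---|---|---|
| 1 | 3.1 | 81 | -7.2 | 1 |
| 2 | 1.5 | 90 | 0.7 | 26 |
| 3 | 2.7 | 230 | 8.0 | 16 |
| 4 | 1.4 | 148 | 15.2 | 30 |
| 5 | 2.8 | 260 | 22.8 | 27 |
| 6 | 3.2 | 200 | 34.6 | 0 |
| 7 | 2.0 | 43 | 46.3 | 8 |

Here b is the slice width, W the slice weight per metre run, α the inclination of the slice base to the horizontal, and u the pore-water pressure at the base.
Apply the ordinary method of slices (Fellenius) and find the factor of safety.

FS = 1.62

Ordinary method of slices: FS = Σ[c'·Δl_i + (W_i cosα_i − u_i·Δl_i)·tanφ'] / Σ W_i sinα_i, with Δl_i = b_i / cosα_i.
Slice 1: Δl = 3.1/cos(-7.2°) = 3.125 m; N'_1 = 81·cos(-7.2°) − 1·3.125 = 77.2; c'Δl = 10.94; W sinα = -10.2
Slice 2: Δl = 1.5/cos0.7° = 1.500 m; N'_2 = 90·cos0.7° − 26·1.500 = 51.0; c'Δl = 5.25; W sinα = 1.1
Slice 3: Δl = 2.7/cos8.0° = 2.727 m; N'_3 = 230·cos8.0° − 16·2.727 = 184.1; c'Δl = 9.54; W sinα = 32.0
Slice 4: Δl = 1.4/cos15.2° = 1.451 m; N'_4 = 148·cos15.2° − 30·1.451 = 99.3; c'Δl = 5.08; W sinα = 38.8
Slice 5: Δl = 2.8/cos22.8° = 3.037 m; N'_5 = 260·cos22.8° − 27·3.037 = 157.7; c'Δl = 10.63; W sinα = 100.8
Slice 6: Δl = 3.2/cos34.6° = 3.888 m; N'_6 = 200·cos34.6° − 0·3.888 = 164.6; c'Δl = 13.61; W sinα = 113.6
Slice 7: Δl = 2.0/cos46.3° = 2.895 m; N'_7 = 43·cos46.3° − 8·2.895 = 6.5; c'Δl = 10.13; W sinα = 31.1
Σc'Δl = 65.2 kN/m; ΣN' = 740.5 kN/m; ΣW sinα = 307.2 kN/m
Resisting = 65.2 + 740.5·tan30.2° = 65.2 + 431.0 = 496.2 kN/m
FS = 496.2 / 307.2 = 1.615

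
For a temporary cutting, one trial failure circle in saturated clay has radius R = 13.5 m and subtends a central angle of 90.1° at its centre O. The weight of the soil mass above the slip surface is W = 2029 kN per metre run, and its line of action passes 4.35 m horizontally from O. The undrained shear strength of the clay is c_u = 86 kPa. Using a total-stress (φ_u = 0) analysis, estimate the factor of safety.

FS = 2.79

Taking moments about the centre O, the resisting moment is provided by the undrained shear strength acting along the arc:
Arc length L_a = R·θ = 13.5·(90.1°·π/180) = 13.5·1.5725 = 21.23 m
M_R = c_u·L_a·R = 86·21.23·13.5 = 24647.2 kN·m/m
M_D = W·d = 2029·4.35 = 8826.1 kN·m/m
FS = M_R / M_D = 24647.2 / 8826.1 = 2.793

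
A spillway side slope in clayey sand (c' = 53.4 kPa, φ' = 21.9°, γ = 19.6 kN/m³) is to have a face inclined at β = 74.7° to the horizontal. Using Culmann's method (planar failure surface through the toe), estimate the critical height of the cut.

H_c = 24.67 m

Culmann's analysis gives the critical failure plane at α_cr = (β + φ')/2 = (74.7 + 21.9)/2 = 48.3°, and the critical height
H_c = (4c'/γ) · sinβ cosφ' / [1 − cos(β − φ')]
    = (4·53.4/19.6) · sin74.7°·cos21.9° / [1 − cos(52.8°)]
    = 10.898 · 0.9646·0.9278 / [1 − 0.6046]
    = 10.898 · 0.8950 / 0.3954
    = 24.67 m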